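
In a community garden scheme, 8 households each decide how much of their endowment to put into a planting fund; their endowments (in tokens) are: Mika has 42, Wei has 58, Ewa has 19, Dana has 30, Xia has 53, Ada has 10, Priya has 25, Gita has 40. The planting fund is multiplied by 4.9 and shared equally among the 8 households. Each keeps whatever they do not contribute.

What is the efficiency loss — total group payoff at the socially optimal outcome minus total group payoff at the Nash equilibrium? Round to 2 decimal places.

The private return per contributed unit is 4.9/8 = 0.6125 < 1 for every player regardless of endowment, so the Nash equilibrium is zero contribution and the group total is Σ E_j = 42 + 58 + 19 + 30 + 53 + 10 + 25 + 40 = 277.
Each contributed unit returns 4.900 to the group, so the social optimum is full contribution by everyone: group total = 4.900 × 277 = 1357.30.
Efficiency loss = (4.900 − 1) × 277 = 1080.30.

1080.30 tokens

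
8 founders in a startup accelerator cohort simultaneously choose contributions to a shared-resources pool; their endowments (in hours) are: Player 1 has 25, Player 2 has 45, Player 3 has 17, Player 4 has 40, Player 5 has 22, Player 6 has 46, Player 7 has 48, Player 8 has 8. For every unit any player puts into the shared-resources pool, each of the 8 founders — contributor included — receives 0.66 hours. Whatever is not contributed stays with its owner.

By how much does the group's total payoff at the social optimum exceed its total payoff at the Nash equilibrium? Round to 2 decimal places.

1074.28 hours

The private return per contributed unit is 0.66 < 1 for everyone, so the Nash equilibrium is zero contribution and the group total is Σ E_j = 25 + 45 + 17 + 40 + 22 + 46 + 48 + 8 = 251.
Each contributed unit returns 5.280 to the group, so the social optimum is full contribution by everyone: group total = 5.280 × 251 = 1325.28.
Efficiency loss = (5.280 − 1) × 251 = 1074.28.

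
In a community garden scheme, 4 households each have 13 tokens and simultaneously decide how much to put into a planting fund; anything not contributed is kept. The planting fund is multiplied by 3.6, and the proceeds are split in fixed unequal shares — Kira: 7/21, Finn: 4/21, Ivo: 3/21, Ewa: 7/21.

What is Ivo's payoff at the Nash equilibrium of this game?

26.37 tokens

A player with share s gets back 3.6·s per unit contributed, so full contribution is dominant for anyone with s > 1/3.6 = 0.2778 and zero contribution is dominant for anyone below.
The shares above 0.2778 belong to Kira and Ewa, contributing 13 each; the remaining 2 contribute 0. Total contributed: 26.
Ivo keeps 13 and receives 3.6 × 26 × 3/21 = 13.37 from the planting fund, for a payoff of 26.37.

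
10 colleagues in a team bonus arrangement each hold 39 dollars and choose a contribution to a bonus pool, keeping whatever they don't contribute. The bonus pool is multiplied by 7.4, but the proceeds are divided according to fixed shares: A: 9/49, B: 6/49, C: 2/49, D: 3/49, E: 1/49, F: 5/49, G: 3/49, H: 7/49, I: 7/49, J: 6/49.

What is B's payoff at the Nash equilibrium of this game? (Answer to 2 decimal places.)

Each unit j contributes comes back to j as 7.4 × (j's share), so j prefers to contribute only if that share exceeds 1/7.4 = 0.1351; otherwise keeping the unit dominates.
A, H and I are above the threshold, contributing 39 each; the remaining 7 contribute 0. Total contributed: 117.
B keeps 39 and receives 7.4 × 117 × 6/49 = 106.02 from the bonus pool, for a payoff of 145.02.

145.02 dollars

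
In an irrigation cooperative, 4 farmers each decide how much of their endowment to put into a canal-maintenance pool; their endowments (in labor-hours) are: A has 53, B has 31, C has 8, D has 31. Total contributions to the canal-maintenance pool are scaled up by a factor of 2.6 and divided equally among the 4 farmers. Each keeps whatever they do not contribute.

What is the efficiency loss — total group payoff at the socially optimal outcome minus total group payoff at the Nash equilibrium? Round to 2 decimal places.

The private return per contributed unit is 2.6/4 = 0.6500 < 1 for every player regardless of endowment, so the Nash equilibrium is zero contribution and the group total is Σ E_j = 53 + 31 + 8 + 31 = 123.
Each contributed unit returns 2.600 to the group, so the social optimum is full contribution by everyone: group total = 2.600 × 123 = 319.80.
Efficiency loss = (2.600 − 1) × 123 = 196.80.

196.80 labor-hours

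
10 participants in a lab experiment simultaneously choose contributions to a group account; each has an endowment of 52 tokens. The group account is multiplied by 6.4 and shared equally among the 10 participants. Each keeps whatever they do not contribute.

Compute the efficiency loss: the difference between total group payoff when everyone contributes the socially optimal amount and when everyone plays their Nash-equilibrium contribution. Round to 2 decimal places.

Each contributed unit returns 6.4/10 = 0.6400 to its contributor — below 1 — so contributing 0 is dominant for every player. At the Nash equilibrium everyone keeps their 52, and the group total is 10 × 52 = 520.
Each contributed unit returns 6.400 to the group as a whole (0.6400 to each of 10 players), which exceeds 1, so the social optimum is full contribution: group total = 6.400 × 520 = 3328.00.
Efficiency loss = 3328.00 − 520 = 2808.00.

2808.00 tokens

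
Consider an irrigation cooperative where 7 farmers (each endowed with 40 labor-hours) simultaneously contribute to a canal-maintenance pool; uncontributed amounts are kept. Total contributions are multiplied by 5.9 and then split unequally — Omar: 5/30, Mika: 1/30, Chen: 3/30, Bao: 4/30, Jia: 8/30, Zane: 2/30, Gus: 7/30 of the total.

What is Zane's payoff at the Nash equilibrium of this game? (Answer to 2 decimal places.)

71.47 labor-hours

Each unit j contributes comes back to j as 5.9 × (j's share), so j prefers to contribute only if that share exceeds 1/5.9 = 0.1695; otherwise keeping the unit dominates.
The shares above 0.1695 belong to Jia and Gus, contributing 40 each; the remaining 5 contribute 0. Total contributed: 80.
Zane keeps 40 and receives 5.9 × 80 × 2/30 = 31.47 from the canal-maintenance pool, for a payoff of 71.47.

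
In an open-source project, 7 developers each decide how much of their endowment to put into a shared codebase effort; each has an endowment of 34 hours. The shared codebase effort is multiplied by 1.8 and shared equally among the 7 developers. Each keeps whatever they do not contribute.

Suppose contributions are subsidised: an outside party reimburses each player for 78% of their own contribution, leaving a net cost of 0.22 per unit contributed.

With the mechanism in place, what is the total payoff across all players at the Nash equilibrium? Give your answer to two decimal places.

614.04 hours

The effective private return per unit is now (1.8/7) / 0.22 = 1.1688 > 1, so every player's dominant strategy flips to full contribution.
At the Nash equilibrium everyone contributes 34. Group total payoff = 7 × (34 × 0.78 + 1.8 × 34) = 614.04.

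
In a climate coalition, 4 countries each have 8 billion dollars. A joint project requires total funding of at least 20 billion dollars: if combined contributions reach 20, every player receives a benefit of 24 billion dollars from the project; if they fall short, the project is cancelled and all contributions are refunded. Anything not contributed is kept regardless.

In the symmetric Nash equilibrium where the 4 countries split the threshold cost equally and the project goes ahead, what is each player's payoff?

27 billion dollars

Equal share of the threshold: 20/4 = 5.
At this profile no one gains by cutting their contribution: any cut drops the total below 20, the project is cancelled, contributions are refunded, and the deviator ends with 8, which is less than 8 − 5 + 24 = 27. Contributing more than 5 just wastes the excess. So contributing exactly 5 is a best response.
Each player's payoff: 8 − 5 + 24 = 27.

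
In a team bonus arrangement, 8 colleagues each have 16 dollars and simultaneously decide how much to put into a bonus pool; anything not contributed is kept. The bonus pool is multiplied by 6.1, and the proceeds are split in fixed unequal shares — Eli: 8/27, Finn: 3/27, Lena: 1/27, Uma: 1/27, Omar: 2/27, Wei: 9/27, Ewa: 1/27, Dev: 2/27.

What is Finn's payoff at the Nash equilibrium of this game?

Player j's private return per contributed unit is 6.1 × (j's share). Contributing is weakly dominant for j when that share is at least 1/6.1 = 0.1639, and contributing 0 is dominant otherwise.
Eli and Wei clear that bar, contributing 16 each; the remaining 6 contribute 0. Total contributed: 32.
Finn keeps 16 and receives 6.1 × 32 × 3/27 = 21.69 from the bonus pool, for a payoff of 37.69.

37.69 dollars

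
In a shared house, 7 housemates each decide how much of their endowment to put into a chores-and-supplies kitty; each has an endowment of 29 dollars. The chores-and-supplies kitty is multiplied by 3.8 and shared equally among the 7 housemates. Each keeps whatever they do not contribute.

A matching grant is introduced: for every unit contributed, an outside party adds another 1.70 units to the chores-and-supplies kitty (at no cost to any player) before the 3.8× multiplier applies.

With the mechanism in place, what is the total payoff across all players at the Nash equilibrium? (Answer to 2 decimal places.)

The effective private return per unit is now 3.8 × 2.70 / 7 = 1.4657 > 1, so every player's dominant strategy flips to full contribution.
At the Nash equilibrium everyone contributes 29. Group total payoff = 3.8 × 2.70 × 203 = 2082.78.

2082.78 dollars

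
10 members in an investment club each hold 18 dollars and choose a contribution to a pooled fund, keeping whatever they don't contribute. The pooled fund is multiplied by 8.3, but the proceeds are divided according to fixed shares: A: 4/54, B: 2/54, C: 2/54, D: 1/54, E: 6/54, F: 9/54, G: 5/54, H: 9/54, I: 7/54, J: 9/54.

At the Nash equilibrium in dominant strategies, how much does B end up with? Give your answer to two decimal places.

40.13 dollars

A player with share s gets back 8.3·s per unit contributed, so full contribution is dominant for anyone with s > 1/8.3 = 0.1205 and zero contribution is dominant for anyone below.
The shares above 0.1205 belong to F, H, I and J, contributing 18 each; the remaining 6 contribute 0. Total contributed: 72.
B keeps 18 and receives 8.3 × 72 × 2/54 = 22.13 from the pooled fund, for a payoff of 40.13.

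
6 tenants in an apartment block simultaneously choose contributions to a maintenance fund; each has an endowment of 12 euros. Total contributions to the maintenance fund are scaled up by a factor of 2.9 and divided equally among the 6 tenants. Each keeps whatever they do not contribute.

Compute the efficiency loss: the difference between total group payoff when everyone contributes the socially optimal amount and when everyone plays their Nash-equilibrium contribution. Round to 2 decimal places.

Each contributed unit returns 2.9/6 = 0.4833 to its contributor — below 1 — so contributing 0 is dominant for every player. At the Nash equilibrium everyone keeps their 12, and the group total is 6 × 12 = 72.
Each contributed unit returns 2.900 to the group as a whole (0.4833 to each of 6 players), which exceeds 1, so the social optimum is full contribution: group total = 2.900 × 72 = 208.80.
Efficiency loss = 208.80 − 72 = 136.80.

136.80 euros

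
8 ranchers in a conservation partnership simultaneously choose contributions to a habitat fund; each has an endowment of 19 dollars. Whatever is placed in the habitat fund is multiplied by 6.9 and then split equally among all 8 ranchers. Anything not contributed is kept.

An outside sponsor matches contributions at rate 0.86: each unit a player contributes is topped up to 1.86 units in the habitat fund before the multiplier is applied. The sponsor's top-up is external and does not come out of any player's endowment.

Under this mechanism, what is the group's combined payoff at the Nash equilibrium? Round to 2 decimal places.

Under the mechanism each unit contributed yields 6.9 × 1.86 / 8 = 1.6043 back to its contributor per unit of net cost, which exceeds 1, making full contribution the dominant choice for everyone.
At the Nash equilibrium everyone contributes 19. Group total payoff = 6.9 × 1.86 × 152 = 1950.77.

1950.77 dollars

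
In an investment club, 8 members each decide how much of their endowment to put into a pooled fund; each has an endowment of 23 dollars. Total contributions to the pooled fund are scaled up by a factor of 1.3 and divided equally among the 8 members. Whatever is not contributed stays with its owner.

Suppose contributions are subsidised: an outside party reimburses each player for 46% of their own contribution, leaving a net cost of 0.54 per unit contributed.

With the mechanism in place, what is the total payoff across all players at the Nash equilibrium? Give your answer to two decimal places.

With the mechanism, a contributed unit returns (1.3/8) / 0.54 = 0.3009 per unit of net cost — still below 1 — so contributing 0 remains dominant for every player.
At the Nash equilibrium no one contributes; group total payoff = 8 × 23 = 184.

184.00 dollars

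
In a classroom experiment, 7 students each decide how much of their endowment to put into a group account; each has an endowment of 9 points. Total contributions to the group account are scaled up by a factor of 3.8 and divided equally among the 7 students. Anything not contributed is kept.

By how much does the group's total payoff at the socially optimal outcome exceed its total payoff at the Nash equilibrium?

Each contributed unit returns 3.8/7 = 0.5429 to its contributor — below 1 — so contributing 0 is dominant for every player. At the Nash equilibrium everyone keeps their 9, and the group total is 7 × 9 = 63.
Each contributed unit returns 3.800 to the group as a whole (0.5429 to each of 7 players), which exceeds 1, so the social optimum is full contribution: group total = 3.800 × 63 = 239.40.
Efficiency loss = 239.40 − 63 = 176.40.

176.40 points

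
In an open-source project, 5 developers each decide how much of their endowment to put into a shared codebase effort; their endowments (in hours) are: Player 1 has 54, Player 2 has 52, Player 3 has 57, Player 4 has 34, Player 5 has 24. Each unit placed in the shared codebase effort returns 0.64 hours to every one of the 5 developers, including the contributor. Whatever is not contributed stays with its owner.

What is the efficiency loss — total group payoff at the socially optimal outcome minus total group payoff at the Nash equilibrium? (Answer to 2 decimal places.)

486.20 hours

The private return per contributed unit is 0.64 < 1 for everyone, so the Nash equilibrium is zero contribution and the group total is Σ E_j = 54 + 52 + 57 + 34 + 24 = 221.
Each contributed unit returns 3.200 to the group, so the social optimum is full contribution by everyone: group total = 3.200 × 221 = 707.20.
Efficiency loss = (3.200 − 1) × 221 = 486.20.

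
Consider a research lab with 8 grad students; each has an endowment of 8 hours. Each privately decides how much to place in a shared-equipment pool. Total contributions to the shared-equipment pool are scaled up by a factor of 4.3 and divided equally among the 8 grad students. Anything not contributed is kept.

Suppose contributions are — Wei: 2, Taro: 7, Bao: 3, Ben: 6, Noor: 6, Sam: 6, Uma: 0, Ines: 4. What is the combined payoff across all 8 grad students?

176.20 hours

Total contributed: 2 + 7 + 3 + 6 + 6 + 6 + 0 + 4 = 34; total kept: 8 × 8 − 34 = 30.
The shared-equipment pool pays out 4.3 × 34 = 146.20 in aggregate.
Group total = 30 + 146.20 = 176.20.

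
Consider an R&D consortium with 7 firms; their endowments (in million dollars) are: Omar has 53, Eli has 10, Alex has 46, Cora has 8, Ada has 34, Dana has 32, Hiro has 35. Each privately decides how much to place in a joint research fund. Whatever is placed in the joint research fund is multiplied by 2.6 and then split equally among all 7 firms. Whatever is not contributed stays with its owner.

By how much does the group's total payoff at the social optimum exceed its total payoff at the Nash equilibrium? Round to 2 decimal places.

348.80 million dollars

The private return per contributed unit is 2.6/7 = 0.3714 < 1 for every player regardless of endowment, so the Nash equilibrium is zero contribution and the group total is Σ E_j = 53 + 10 + 46 + 8 + 34 + 32 + 35 = 218.
Each contributed unit returns 2.600 to the group, so the social optimum is full contribution by everyone: group total = 2.600 × 218 = 566.80.
Efficiency loss = (2.600 − 1) × 218 = 348.80.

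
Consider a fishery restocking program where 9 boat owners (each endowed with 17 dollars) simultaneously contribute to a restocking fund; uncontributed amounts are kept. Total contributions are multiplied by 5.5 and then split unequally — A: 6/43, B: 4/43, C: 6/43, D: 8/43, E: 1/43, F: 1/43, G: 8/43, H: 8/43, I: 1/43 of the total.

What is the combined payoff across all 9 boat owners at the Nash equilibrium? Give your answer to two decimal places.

382.50 dollars

For player j, contributing a unit is worthwhile iff 5.5 × (j's share) ≥ 1, i.e. iff j's share is at least 0.1818.
D, G and H clear that bar, contributing 17 each; the remaining 6 contribute 0. Total contributed: 51.
The restocking fund pays out 5.5 × 51 = 280.50 in total (split across the unequal shares, but the aggregate is all that matters for the group sum).
The 6 free-riders keep 17 each, adding 102. Group total = 102 + 280.50 = 382.50.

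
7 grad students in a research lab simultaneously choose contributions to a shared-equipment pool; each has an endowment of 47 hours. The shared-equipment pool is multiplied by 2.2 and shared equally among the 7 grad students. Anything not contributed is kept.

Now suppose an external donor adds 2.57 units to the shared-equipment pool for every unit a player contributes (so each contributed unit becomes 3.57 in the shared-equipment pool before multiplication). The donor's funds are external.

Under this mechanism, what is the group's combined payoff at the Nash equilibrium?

2583.97 hours

Under the mechanism each unit contributed yields 2.2 × 3.57 / 7 = 1.1220 back to its contributor per unit of net cost, which exceeds 1, making full contribution the dominant choice for everyone.
At the Nash equilibrium everyone contributes 47. Group total payoff = 2.2 × 3.57 × 329 = 2583.97.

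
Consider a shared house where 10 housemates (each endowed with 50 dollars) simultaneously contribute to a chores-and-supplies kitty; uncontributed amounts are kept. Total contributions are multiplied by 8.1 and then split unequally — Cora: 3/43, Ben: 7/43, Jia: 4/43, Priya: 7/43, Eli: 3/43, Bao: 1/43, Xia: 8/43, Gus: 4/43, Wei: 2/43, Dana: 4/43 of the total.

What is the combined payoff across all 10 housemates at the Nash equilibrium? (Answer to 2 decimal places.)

Player j's private return per contributed unit is 8.1 × (j's share). Contributing is weakly dominant for j when that share is at least 1/8.1 = 0.1235, and contributing 0 is dominant otherwise.
Ben, Priya and Xia are above the threshold, contributing 50 each; the remaining 7 contribute 0. Total contributed: 150.
The chores-and-supplies kitty pays out 8.1 × 150 = 1215.00 in total (split across the unequal shares, but the aggregate is all that matters for the group sum).
The 7 free-riders keep 50 each, adding 350. Group total = 350 + 1215.00 = 1565.00.

1565.00 dollars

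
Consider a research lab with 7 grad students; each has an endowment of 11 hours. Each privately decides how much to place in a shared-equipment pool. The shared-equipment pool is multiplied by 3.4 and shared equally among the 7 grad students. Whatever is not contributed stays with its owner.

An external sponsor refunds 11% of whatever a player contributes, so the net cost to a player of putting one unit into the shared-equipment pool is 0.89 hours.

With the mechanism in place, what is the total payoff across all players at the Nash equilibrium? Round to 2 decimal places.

With the mechanism, a contributed unit returns (3.4/7) / 0.89 = 0.5457 per unit of net cost — still below 1 — so contributing 0 remains dominant for every player.
Everyone keeps their endowment and the group total is 7 × 11 = 77.

77.00 hours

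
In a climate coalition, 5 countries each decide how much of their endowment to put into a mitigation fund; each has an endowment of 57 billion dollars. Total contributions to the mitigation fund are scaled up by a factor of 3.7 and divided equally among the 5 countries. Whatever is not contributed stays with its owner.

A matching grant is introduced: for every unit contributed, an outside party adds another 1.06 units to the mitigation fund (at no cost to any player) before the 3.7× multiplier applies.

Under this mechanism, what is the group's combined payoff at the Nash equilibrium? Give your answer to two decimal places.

2172.27 billion dollars

The effective private return per unit is now 3.7 × 2.06 / 5 = 1.5244 > 1, so every player's dominant strategy flips to full contribution.
At the Nash equilibrium everyone contributes 57. Group total payoff = 3.7 × 2.06 × 285 = 2172.27.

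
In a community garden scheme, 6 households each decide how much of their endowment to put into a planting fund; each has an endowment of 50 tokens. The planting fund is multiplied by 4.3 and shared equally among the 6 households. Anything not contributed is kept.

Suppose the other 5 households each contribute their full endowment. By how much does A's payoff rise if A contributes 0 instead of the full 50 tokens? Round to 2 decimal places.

Switching from a contribution of 50 to 0 lets A keep an extra 50 tokens, but lowers the planting fund by 50, which costs A their own share of that drop: 4.3/6 × 50 = 35.83.
Net gain = 50 − 35.83 = 14.17. The private return per contributed unit (0.7167) is below 1, so free-riding is indeed the best response regardless of what the others do.

14.17 tokens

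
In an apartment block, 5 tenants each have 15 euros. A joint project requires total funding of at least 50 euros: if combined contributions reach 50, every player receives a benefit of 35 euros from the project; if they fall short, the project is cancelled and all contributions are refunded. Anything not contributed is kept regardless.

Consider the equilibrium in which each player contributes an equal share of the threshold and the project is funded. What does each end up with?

40 euros

Equal share of the threshold: 50/5 = 10.
At this profile no one gains by cutting their contribution: any cut drops the total below 50, the project is cancelled, contributions are refunded, and the deviator ends with 15, which is less than 15 − 10 + 35 = 40. Contributing more than 10 just wastes the excess. So contributing exactly 10 is a best response.
Each player's payoff: 15 − 10 + 35 = 40.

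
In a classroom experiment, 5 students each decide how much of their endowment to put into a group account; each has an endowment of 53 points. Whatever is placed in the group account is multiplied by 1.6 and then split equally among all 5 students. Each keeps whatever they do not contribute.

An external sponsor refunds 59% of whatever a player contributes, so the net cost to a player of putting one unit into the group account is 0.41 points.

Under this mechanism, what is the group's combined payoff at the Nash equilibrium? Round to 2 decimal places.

Even with the mechanism, each unit contributed returns only (1.6/5) / 0.41 = 0.7805 per unit of net cost, so contributing nothing is still dominant.
Everyone keeps their endowment and the group total is 5 × 53 = 265.

265.00 points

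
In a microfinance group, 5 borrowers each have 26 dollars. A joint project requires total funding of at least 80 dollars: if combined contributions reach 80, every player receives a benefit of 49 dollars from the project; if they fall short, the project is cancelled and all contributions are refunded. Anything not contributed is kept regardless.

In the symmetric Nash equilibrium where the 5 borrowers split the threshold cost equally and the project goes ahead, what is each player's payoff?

Equal share of the threshold: 80/5 = 16.
At this profile no one gains by cutting their contribution: any cut drops the total below 80, the project is cancelled, contributions are refunded, and the deviator ends with 26, which is less than 26 − 16 + 49 = 59. Contributing more than 16 just wastes the excess. So contributing exactly 16 is a best response.
Each player's payoff: 26 − 16 + 49 = 59.

59 dollars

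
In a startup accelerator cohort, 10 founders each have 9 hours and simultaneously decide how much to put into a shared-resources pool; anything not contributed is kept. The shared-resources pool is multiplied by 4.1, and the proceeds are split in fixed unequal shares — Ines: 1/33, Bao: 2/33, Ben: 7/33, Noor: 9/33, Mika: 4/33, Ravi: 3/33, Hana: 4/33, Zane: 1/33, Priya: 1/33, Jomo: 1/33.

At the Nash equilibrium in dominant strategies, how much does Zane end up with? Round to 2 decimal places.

For player j, contributing a unit is worthwhile iff 4.1 × (j's share) ≥ 1, i.e. iff j's share is at least 0.2439.
Noor alone (share 9/33) is above the threshold, contributing 9; the remaining 9 contribute 0. Total contributed: 9.
Zane keeps 9 and receives 4.1 × 9 × 1/33 = 1.12 from the shared-resources pool, for a payoff of 10.12.

10.12 hours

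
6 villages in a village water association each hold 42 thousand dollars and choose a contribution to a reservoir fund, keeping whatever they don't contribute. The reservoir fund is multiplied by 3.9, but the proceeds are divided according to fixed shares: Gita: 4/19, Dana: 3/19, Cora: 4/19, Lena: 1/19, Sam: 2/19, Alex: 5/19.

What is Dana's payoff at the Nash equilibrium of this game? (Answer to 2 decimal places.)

67.86 thousand dollars

Each unit j contributes comes back to j as 3.9 × (j's share), so j prefers to contribute only if that share exceeds 1/3.9 = 0.2564; otherwise keeping the unit dominates.
Only Alex (5/19) clears that bar, contributing 42; the remaining 5 contribute 0. Total contributed: 42.
Dana keeps 42 and receives 3.9 × 42 × 3/19 = 25.86 from the reservoir fund, for a payoff of 67.86.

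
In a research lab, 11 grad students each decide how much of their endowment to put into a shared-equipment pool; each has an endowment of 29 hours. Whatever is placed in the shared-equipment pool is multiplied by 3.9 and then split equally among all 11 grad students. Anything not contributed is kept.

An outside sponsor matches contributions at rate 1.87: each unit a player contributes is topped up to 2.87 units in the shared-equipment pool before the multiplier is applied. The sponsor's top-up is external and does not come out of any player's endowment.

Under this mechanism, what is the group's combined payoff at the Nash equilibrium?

The effective private return per unit is now 3.9 × 2.87 / 11 = 1.0175 > 1, so every player's dominant strategy flips to full contribution.
At the Nash equilibrium everyone contributes 29. Group total payoff = 3.9 × 2.87 × 319 = 3570.57.

3570.57 hours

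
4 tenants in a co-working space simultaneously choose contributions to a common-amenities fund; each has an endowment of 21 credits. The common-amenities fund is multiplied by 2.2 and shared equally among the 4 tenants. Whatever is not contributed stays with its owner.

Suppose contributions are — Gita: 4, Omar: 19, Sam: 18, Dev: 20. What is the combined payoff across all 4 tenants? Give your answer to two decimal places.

Total contributed: 4 + 19 + 18 + 20 = 61; total kept: 4 × 21 − 61 = 23.
The common-amenities fund pays out 2.2 × 61 = 134.20 in aggregate.
Group total = 23 + 134.20 = 157.20.

157.20 credits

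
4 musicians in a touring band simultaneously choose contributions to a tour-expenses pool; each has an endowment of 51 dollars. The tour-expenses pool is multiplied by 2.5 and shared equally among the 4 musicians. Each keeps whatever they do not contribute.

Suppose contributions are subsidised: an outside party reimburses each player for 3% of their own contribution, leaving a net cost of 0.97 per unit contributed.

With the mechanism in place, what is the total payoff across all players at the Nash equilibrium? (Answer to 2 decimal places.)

Even with the mechanism, each unit contributed returns only (2.5/4) / 0.97 = 0.6443 per unit of net cost, so contributing nothing is still dominant.
Everyone keeps their endowment and the group total is 4 × 51 = 204.

204.00 dollars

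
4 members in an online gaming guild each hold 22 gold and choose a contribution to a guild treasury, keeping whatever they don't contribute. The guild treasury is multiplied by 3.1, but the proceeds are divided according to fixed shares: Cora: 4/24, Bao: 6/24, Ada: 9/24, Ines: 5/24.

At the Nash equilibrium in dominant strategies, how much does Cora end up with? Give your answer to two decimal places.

Player j's private return per contributed unit is 3.1 × (j's share). Contributing is weakly dominant for j when that share is at least 1/3.1 = 0.3226, and contributing 0 is dominant otherwise.
The only share above 0.3226 is Ada's 9/24, contributing 22; the remaining 3 contribute 0. Total contributed: 22.
Cora keeps 22 and receives 3.1 × 22 × 4/24 = 11.37 from the guild treasury, for a payoff of 33.37.

33.37 gold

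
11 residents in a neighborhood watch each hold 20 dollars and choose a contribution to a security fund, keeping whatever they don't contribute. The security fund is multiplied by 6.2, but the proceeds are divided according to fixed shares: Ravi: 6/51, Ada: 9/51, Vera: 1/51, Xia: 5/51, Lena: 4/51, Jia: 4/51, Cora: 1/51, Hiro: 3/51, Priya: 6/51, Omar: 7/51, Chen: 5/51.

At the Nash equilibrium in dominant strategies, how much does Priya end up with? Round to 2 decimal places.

A player with share s gets back 6.2·s per unit contributed, so full contribution is dominant for anyone with s > 1/6.2 = 0.1613 and zero contribution is dominant for anyone below.
Only Ada (9/51) clears that bar, contributing 20; the remaining 10 contribute 0. Total contributed: 20.
Priya keeps 20 and receives 6.2 × 20 × 6/51 = 14.59 from the security fund, for a payoff of 34.59.

34.59 dollars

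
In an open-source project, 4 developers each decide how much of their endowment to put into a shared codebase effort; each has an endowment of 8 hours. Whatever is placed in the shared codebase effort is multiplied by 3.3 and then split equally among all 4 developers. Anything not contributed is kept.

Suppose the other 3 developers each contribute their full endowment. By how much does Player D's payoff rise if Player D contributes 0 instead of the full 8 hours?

Switching from a contribution of 8 to 0 lets Player D keep an extra 8 hours, but lowers the shared codebase effort by 8, which costs Player D their own share of that drop: 3.3/4 × 8 = 6.60.
Net gain = 8 − 6.60 = 1.40. The private return per contributed unit (0.8250) is below 1, so free-riding is indeed the best response regardless of what the others do.

1.40 hours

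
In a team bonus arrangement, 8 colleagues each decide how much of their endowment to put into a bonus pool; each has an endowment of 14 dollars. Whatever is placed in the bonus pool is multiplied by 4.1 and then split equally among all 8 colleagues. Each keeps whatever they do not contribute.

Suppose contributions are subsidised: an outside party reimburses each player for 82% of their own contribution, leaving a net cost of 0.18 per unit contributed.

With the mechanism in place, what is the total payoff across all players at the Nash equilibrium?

551.04 dollars

The effective private return per unit is now (4.1/8) / 0.18 = 2.8472 > 1, so every player's dominant strategy flips to full contribution.
So the Nash equilibrium is full contribution by all 8; the group earns 8 × (14 × 0.82 + 4.1 × 14) = 551.04.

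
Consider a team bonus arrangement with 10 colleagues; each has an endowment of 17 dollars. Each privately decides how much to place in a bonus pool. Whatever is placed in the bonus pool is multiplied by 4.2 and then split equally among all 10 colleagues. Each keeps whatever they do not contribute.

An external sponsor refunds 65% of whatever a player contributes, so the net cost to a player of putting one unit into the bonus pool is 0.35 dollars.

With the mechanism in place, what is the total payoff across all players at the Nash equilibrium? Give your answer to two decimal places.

With the mechanism, a contributed unit returns (4.2/10) / 0.35 = 1.2000 per unit of net cost to the contributor — now above 1 — so contributing fully is weakly dominant for every player.
So the Nash equilibrium is full contribution by all 10; the group earns 10 × (17 × 0.65 + 4.2 × 17) = 824.50.

824.50 dollars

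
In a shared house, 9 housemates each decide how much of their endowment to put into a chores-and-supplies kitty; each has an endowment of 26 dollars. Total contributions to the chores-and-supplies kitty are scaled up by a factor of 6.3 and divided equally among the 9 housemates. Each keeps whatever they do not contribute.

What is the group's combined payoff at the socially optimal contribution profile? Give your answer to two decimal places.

Each contributed unit returns 6.300 to the group as a whole (0.7000 to each of 9 players), which exceeds 1, so the social optimum is full contribution: group total = 6.300 × 234 = 1474.20.

1474.20 dollars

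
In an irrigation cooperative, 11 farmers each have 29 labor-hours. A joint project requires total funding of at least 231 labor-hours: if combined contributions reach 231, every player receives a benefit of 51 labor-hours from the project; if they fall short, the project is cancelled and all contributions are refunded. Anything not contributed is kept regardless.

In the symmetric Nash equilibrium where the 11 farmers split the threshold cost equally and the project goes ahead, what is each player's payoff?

Equal share of the threshold: 231/11 = 21.
At this profile no one gains by cutting their contribution: any cut drops the total below 231, the project is cancelled, contributions are refunded, and the deviator ends with 29, which is less than 29 − 21 + 51 = 59. Contributing more than 21 just wastes the excess. So contributing exactly 21 is a best response.
Each player's payoff: 29 − 21 + 51 = 59.

59 labor-hours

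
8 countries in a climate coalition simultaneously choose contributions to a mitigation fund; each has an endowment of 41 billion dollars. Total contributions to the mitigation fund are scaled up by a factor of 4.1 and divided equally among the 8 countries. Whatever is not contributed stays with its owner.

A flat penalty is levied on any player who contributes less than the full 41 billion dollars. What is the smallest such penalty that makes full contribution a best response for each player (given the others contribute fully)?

Given the others contribute fully, the best deviation is to contribute 0 (any partial contribution still incurs the fine and gives up units whose private return 0.5125 is below 1).
Deviating from 41 to 0 saves 41 billion dollars but forfeits the deviator's share of the drop in the mitigation fund: 4.1/8 × 41 = 21.01.
So the deviation gain is 41 − 21.01 = 19.99, and the fine must be at least 19.99 billion dollars to wipe it out.

19.99 billion dollars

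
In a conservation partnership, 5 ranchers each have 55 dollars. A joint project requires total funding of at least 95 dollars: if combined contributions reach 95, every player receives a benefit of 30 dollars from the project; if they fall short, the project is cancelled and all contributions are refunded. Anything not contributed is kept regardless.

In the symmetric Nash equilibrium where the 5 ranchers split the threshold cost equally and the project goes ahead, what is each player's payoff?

Equal share of the threshold: 95/5 = 19.
At this profile no one gains by cutting their contribution: any cut drops the total below 95, the project is cancelled, contributions are refunded, and the deviator ends with 55, which is less than 55 − 19 + 30 = 66. Contributing more than 19 just wastes the excess. So contributing exactly 19 is a best response.
Each player's payoff: 55 − 19 + 30 = 66.

66 dollars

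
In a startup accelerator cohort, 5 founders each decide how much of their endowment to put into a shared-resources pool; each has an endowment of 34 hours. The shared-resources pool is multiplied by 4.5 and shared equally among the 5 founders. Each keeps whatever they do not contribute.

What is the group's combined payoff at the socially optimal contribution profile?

765.00 hours

Each contributed unit returns 4.500 to the group as a whole (0.9000 to each of 5 players), which exceeds 1, so the social optimum is full contribution: group total = 4.500 × 170 = 765.00.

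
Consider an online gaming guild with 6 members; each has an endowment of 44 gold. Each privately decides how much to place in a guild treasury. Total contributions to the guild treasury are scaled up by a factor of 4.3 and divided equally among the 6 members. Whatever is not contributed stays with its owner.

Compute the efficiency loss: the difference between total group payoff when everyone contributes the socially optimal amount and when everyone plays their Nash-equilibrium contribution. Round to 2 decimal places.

Each contributed unit returns 4.3/6 = 0.7167 to its contributor — below 1 — so contributing 0 is dominant for every player. At the Nash equilibrium everyone keeps their 44, and the group total is 6 × 44 = 264.
Each contributed unit returns 4.300 to the group as a whole (0.7167 to each of 6 players), which exceeds 1, so the social optimum is full contribution: group total = 4.300 × 264 = 1135.20.
Efficiency loss = 1135.20 − 264 = 871.20.

871.20 gold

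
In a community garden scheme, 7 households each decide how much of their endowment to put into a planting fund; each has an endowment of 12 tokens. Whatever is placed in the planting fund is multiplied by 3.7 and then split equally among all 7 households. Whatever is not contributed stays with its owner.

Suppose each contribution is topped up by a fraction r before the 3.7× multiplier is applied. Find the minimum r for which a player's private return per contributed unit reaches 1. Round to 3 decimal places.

0.892

With matching at rate r, one contributed unit becomes (1 + r) in the planting fund and returns 3.7 × (1 + r) / 7 to the contributor.
Setting this equal to 1: 1 + r = 7/3.7 = 1.8919.
So the minimum matching rate is r = 1.8919 − 1 = 0.892.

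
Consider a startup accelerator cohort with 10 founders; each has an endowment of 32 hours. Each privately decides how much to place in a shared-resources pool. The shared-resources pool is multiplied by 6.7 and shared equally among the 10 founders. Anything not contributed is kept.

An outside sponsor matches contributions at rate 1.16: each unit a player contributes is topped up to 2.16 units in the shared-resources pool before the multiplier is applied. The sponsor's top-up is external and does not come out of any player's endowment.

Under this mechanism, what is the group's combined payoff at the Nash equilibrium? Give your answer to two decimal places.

4631.04 hours

The effective private return per unit is now 6.7 × 2.16 / 10 = 1.4472 > 1, so every player's dominant strategy flips to full contribution.
At the Nash equilibrium everyone contributes 32. Group total payoff = 6.7 × 2.16 × 320 = 4631.04.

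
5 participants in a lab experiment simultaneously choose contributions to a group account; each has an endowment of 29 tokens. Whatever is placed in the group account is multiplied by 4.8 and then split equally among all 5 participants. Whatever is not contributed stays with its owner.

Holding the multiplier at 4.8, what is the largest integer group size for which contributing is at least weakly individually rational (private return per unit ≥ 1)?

4

Private return per unit is 4.8/(group size), which is ≥ 1 whenever the group size is ≤ 4.8.
The largest such integer is 4.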